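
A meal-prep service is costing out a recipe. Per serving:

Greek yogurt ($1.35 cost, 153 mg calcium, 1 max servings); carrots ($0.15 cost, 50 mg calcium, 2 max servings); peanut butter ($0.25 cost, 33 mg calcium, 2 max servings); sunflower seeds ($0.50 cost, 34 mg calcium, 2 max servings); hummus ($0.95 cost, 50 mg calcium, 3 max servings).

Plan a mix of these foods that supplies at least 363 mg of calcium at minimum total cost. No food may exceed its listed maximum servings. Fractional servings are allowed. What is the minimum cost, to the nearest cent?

$2.80

Cost per mg of calcium: carrots $0.0030, peanut butter $0.0076, Greek yogurt $0.0088, sunflower seeds $0.0147, hummus $0.0190.
Take 2 servings of carrots: +100.0 mg calcium for $0.30 (total $0.30, still need 263.0 mg).
Take 2 servings of peanut butter: +66.0 mg calcium for $0.50 (total $0.80, still need 197.0 mg).
Take 1 serving of Greek yogurt: +153.0 mg calcium for $1.35 (total $2.15, still need 44.0 mg).
Take 1.294 servings of sunflower seeds: +44.0 mg calcium for $0.65 (total $2.80, still need 0.0 mg).
Filling from the cheapest source first is optimal under one linear minimum: $2.80.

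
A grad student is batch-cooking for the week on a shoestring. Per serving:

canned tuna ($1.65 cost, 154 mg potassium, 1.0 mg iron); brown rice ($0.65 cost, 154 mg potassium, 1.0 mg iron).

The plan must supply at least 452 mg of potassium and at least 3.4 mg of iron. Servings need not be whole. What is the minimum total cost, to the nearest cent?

$2.21

With two linear requirements the optimum uses one or two foods; enumerate the corners.
canned tuna only: max(452/154, 3.4/1.0) = 3.4 servings → $5.61.
brown rice only: max(452/154, 3.4/1.0) = 3.4 servings → $2.21.
canned tuna + brown rice (both tight): parallel constraints — no distinct corner.
Cheapest feasible corner: $2.21.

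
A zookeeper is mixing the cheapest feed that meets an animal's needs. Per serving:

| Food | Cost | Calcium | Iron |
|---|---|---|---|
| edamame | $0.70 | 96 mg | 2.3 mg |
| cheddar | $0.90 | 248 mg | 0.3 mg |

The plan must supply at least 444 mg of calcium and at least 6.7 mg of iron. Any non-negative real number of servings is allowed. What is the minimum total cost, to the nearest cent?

The cheapest plan sits at a corner of the feasible region — with two constraints it uses at most two foods.
edamame only: max(444/96, 6.7/2.3) = 4.625 servings → $3.24.
cheddar only: max(444/248, 6.7/0.3) = 22.33 servings → $20.10.
edamame + cheddar with both tight: 2.822 servings and 0.6979 servings → $2.60.
Cheapest feasible corner: $2.60.

$2.60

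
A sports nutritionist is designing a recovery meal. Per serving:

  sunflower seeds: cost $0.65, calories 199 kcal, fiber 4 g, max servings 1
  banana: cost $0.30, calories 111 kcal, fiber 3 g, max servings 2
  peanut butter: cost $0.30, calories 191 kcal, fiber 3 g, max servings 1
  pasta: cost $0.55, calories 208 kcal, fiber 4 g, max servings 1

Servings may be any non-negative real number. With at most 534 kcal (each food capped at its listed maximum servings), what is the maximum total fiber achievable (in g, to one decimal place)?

12.2 g

Fiber per kcal: banana 0.02703, sunflower seeds 0.0201, pasta 0.01923, peanut butter 0.01571.
Take 2 servings of banana: uses 222 kcal, +6.0 g fiber (running total 6.0 g).
Take 1 serving of sunflower seeds: uses 199 kcal, +4.0 g fiber (running total 10.0 g).
Take 0.5433 servings of pasta: uses 113 kcal, +2.2 g fiber (running total 12.2 g).
Filling greedily by fiber-per-kcal is optimal for one linear limit, giving 12.2 g.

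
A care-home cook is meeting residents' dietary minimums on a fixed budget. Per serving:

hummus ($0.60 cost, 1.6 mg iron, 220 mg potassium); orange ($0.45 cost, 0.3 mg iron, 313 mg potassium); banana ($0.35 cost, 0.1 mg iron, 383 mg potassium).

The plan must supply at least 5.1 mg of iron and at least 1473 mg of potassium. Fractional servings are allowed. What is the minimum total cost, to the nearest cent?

$2.57

At the optimum either one food covers both requirements or two foods hit both targets exactly; no other combination can be cheaper.
hummus only: max(5.1/1.6, 1473/220) = 6.695 servings → $4.02.
orange only: max(5.1/0.3, 1473/313) = 17 servings → $7.65.
banana only: max(5.1/0.1, 1473/383) = 51 servings → $17.85.
hummus + orange with both tight: 2.655 servings and 2.84 servings → $2.87.
hummus + banana with both tight: 3.057 servings and 2.09 servings → $2.57.
orange + banana: the both-tight solution has a negative serving — not a feasible corner.
The minimum over all feasible corners is $2.57.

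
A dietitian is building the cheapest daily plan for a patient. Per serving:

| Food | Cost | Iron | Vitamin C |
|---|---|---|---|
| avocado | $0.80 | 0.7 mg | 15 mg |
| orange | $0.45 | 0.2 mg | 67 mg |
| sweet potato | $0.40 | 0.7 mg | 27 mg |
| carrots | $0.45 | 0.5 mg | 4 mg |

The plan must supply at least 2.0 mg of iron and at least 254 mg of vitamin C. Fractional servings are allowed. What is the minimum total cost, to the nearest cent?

Two binding constraints pin down two serving amounts, so the optimal mix uses at most two foods. The candidates are each food alone (scaled to the tighter of iron/vitamin C) and each pair with both constraints tight.
avocado only: max(2.0/0.7, 254/15) = 16.93 servings → $13.55.
orange only: max(2.0/0.2, 254/67) = 10 servings → $4.50.
sweet potato only: max(2.0/0.7, 254/27) = 9.407 servings → $3.76.
carrots only: max(2.0/0.5, 254/4) = 63.5 servings → $28.57.
avocado + orange with both tight: 1.895 servings and 3.367 servings → $3.03.
avocado + sweet potato: the both-tight solution has a negative serving — not a feasible corner.
avocado + carrots: the both-tight solution has a negative serving — not a feasible corner.
orange + sweet potato with both tight: 2.983 servings and 2.005 servings → $2.14.
orange + carrots with both tight: 3.639 servings and 2.544 servings → $2.78.
sweet potato + carrots: the both-tight solution has a negative serving — not a feasible corner.
Cheapest feasible corner: $2.14.

$2.14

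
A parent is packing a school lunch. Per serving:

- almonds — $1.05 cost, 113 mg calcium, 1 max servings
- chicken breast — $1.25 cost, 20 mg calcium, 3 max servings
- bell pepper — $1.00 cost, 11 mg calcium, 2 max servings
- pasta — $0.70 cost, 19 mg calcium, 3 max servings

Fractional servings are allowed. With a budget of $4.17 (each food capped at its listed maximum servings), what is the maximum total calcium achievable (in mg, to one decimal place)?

Calcium per dollar: almonds 107.6, pasta 27.14, chicken breast 16, bell pepper 11.
Take 1 serving of almonds: spends $1.05, +113.0 mg calcium (running total 113.0 mg).
Take 3 servings of pasta: spends $2.10, +57.0 mg calcium (running total 170.0 mg).
Take 0.816 servings of chicken breast: spends $1.02, +16.3 mg calcium (running total 186.3 mg).
Filling greedily by calcium-per-dollar is optimal for one linear limit, giving 186.3 mg.

186.3 mg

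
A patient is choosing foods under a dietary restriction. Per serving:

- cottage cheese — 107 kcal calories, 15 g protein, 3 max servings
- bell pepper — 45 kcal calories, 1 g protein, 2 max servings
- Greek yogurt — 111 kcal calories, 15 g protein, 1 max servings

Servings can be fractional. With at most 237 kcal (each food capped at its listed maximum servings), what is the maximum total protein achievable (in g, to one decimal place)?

Protein per kcal: cottage cheese 0.1402, Greek yogurt 0.1351, bell pepper 0.02222.
Take 2.215 servings of cottage cheese: uses 237 kcal, +33.2 g protein (running total 33.2 g).
Greedy by best ratio exhausts the calories allowance optimally: 33.2 g.

33.2 g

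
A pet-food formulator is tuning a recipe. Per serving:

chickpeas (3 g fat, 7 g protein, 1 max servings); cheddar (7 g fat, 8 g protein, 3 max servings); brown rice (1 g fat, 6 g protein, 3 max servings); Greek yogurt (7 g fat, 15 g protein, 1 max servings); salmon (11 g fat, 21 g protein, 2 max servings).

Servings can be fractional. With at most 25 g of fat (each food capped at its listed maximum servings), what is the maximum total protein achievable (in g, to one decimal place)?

Protein per g fat: brown rice 6, chickpeas 2.333, Greek yogurt 2.143, salmon 1.909, cheddar 1.143.
Take 3 servings of brown rice: uses 3 g fat, +18.0 g protein (running total 18.0 g).
Take 1 serving of chickpeas: uses 3 g fat, +7.0 g protein (running total 25.0 g).
Take 1 serving of Greek yogurt: uses 7 g fat, +15.0 g protein (running total 40.0 g).
Take 1.091 servings of salmon: uses 12 g fat, +22.9 g protein (running total 62.9 g).
Greedy by best ratio exhausts the fat allowance optimally: 62.9 g.

62.9 g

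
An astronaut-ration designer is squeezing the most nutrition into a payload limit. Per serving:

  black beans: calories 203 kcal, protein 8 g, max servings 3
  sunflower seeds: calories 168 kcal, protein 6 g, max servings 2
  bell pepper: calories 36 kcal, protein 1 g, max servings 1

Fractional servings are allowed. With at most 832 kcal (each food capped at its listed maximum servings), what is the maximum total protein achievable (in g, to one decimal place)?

32.0 g

Protein per kcal: black beans 0.03941, sunflower seeds 0.03571, bell pepper 0.02778.
Take 3 servings of black beans: uses 609 kcal, +24.0 g protein (running total 24.0 g).
Take 1.327 servings of sunflower seeds: uses 223 kcal, +8.0 g protein (running total 32.0 g).
Filling greedily by protein-per-kcal is optimal for one linear limit, giving 32.0 g.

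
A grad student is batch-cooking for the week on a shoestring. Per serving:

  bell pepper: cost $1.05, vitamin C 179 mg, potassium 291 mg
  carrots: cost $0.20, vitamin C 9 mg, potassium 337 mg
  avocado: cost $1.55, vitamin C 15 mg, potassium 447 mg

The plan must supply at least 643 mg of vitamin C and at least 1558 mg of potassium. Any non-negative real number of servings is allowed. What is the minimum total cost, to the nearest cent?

$4.01

bell pepper only: max(643/179, 1558/291) = 5.354 servings → $5.62.
carrots only: max(643/9, 1558/337) = 71.44 servings → $14.29.
avocado only: max(643/15, 1558/447) = 42.87 servings → $66.44.
bell pepper + carrots with both tight: 3.512 servings and 1.59 servings → $4.01.
bell pepper + avocado with both tight: 3.491 servings and 1.213 servings → $5.55.
carrots + avocado: intersection lies outside the first quadrant.
Cheapest feasible corner: $4.01.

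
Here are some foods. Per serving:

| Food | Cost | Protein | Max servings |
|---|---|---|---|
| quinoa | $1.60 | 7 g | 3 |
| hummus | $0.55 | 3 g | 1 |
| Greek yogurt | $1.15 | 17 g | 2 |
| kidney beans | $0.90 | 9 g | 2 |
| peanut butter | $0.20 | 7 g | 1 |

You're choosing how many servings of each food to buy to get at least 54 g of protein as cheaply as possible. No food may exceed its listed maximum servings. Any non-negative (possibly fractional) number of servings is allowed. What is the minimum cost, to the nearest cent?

Cost per g of protein: peanut butter $0.0286, Greek yogurt $0.0676, kidney beans $0.1000, hummus $0.1833, quinoa $0.2286.
Take 1 serving of peanut butter: +7.0 g protein for $0.20 (total $0.20, still need 47.0 g).
Take 2 servings of Greek yogurt: +34.0 g protein for $2.30 (total $2.50, still need 13.0 g).
Take 1.444 servings of kidney beans: +13.0 g protein for $1.30 (total $3.80, still need 0.0 g).
Greedy by cheapest-per-g is optimal for a single linear constraint, so the minimum cost is $3.80.

$3.80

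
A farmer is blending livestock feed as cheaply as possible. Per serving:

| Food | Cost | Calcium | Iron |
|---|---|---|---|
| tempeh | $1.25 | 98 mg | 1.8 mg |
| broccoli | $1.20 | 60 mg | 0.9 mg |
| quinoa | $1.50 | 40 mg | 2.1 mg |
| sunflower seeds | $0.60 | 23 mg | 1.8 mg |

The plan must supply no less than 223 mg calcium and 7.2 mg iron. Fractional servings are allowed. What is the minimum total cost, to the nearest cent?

Minimising a linear cost over {calcium ≥ 223, iron ≥ 7.2, servings ≥ 0} — the optimum is at a vertex, using one or two foods.
tempeh only: max(223/98, 7.2/1.8) = 4 servings → $5.00.
broccoli only: max(223/60, 7.2/0.9) = 8 servings → $9.60.
quinoa only: max(223/40, 7.2/2.1) = 5.575 servings → $8.36.
sunflower seeds only: max(223/23, 7.2/1.8) = 9.696 servings → $5.82.
tempeh + broccoli: the both-tight solution has a negative serving — not a feasible corner.
tempeh + quinoa with both tight: 1.348 servings and 2.274 servings → $5.09.
tempeh + sunflower seeds with both tight: 1.747 servings and 2.253 servings → $3.54.
broccoli + quinoa with both tight: 2.003 servings and 2.57 servings → $6.26.
broccoli + sunflower seeds with both tight: 2.701 servings and 2.649 servings → $4.83.
quinoa + sunflower seeds: intersection lies outside the first quadrant.
So the least-cost plan costs $3.54.

$3.54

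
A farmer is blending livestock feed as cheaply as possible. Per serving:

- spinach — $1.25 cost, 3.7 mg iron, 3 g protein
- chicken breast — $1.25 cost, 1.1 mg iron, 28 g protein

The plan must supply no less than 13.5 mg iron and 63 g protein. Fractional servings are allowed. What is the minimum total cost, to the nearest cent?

At the optimum either one food covers both requirements or two foods hit both targets exactly; no other combination can be cheaper.
spinach only: max(13.5/3.7, 63/3) = 21 servings → $26.25.
chicken breast only: max(13.5/1.1, 63/28) = 12.27 servings → $15.34.
spinach + chicken breast with both tight: 3.078 servings and 1.92 servings → $6.25.
The minimum over all feasible corners is $6.25.

$6.25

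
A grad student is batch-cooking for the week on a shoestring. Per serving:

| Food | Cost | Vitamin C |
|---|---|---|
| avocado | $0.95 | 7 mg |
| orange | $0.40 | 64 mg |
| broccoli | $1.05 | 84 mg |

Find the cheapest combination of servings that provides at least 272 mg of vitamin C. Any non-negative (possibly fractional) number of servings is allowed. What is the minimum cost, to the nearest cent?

$1.70

Cost per mg of vitamin C: orange $0.0063, broccoli $0.0125, avocado $0.1357.
With no serving limits, use only orange: 272 mg / 64 mg = 4.25 servings × $0.40 = $1.70.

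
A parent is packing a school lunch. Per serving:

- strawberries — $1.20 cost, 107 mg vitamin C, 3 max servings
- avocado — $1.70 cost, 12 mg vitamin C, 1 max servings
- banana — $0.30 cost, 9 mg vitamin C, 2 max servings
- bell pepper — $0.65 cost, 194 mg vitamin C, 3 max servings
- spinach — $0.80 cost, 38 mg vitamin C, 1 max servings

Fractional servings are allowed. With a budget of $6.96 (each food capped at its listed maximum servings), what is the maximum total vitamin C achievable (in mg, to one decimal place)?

959.1 mg

Vitamin C per dollar: bell pepper 298.5, strawberries 89.17, spinach 47.5, banana 30, avocado 7.059.
Take 3 servings of bell pepper: spends $1.95, +582.0 mg vitamin C (running total 582.0 mg).
Take 3 servings of strawberries: spends $3.60, +321.0 mg vitamin C (running total 903.0 mg).
Take 1 serving of spinach: spends $0.80, +38.0 mg vitamin C (running total 941.0 mg).
Take 2 servings of banana: spends $0.60, +18.0 mg vitamin C (running total 959.0 mg).
Take 0.005882 servings of avocado: spends $0.01, +0.1 mg vitamin C (running total 959.1 mg).
Greedy by best ratio exhausts the cost allowance optimally: 959.1 mg.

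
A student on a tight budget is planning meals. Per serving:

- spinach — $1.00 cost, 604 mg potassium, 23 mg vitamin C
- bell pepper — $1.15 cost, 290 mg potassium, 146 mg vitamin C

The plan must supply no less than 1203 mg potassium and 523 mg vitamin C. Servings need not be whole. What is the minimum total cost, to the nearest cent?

$4.36

Two binding constraints pin down two serving amounts, so the optimal mix uses at most two foods. The candidates are each food alone (scaled to the tighter of potassium/vitamin C) and each pair with both constraints tight.
spinach only: max(1203/604, 523/23) = 22.74 servings → $22.74.
bell pepper only: max(1203/290, 523/146) = 4.148 servings → $4.77.
spinach + bell pepper with both tight: 0.294 servings and 3.536 servings → $4.36.
Cheapest feasible corner: $4.36.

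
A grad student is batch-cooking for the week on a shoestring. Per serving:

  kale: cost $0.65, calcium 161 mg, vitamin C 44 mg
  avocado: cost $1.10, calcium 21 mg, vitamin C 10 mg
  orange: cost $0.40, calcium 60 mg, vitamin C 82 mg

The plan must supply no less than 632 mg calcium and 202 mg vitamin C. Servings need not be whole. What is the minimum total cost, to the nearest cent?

For a min-cost LP with two ≥-constraints, a basic feasible solution has at most two positive variables.
kale only: max(632/161, 202/44) = 4.591 servings → $2.98.
avocado only: max(632/21, 202/10) = 30.1 servings → $33.10.
orange only: max(632/60, 202/82) = 10.53 servings → $4.21.
kale + avocado with both tight: 3.029 servings and 6.872 servings → $9.53.
kale + orange with both tight: 3.759 servings and 0.4463 servings → $2.62.
avocado + orange with both targets exact would need a negative amount; discard.
Cheapest feasible corner: $2.62.

$2.62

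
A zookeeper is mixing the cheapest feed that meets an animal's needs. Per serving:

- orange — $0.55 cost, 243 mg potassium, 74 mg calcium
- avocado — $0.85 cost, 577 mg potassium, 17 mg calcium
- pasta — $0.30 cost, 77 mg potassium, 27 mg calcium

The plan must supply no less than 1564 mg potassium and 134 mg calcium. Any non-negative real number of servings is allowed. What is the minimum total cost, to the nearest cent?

This is a tiny linear program; its minimum lies at a vertex of the feasible set. List the vertices and price them.
orange only: max(1564/243, 134/74) = 6.436 servings → $3.54.
avocado only: max(1564/577, 134/17) = 7.882 servings → $6.70.
pasta only: max(1564/77, 134/27) = 20.31 servings → $6.09.
orange + avocado with both tight: 1.315 servings and 2.157 servings → $2.56.
orange + pasta with both targets exact would need a negative amount; discard.
avocado + pasta with both tight: 2.236 servings and 3.555 servings → $2.97.
Cheapest feasible corner: $2.56.

$2.56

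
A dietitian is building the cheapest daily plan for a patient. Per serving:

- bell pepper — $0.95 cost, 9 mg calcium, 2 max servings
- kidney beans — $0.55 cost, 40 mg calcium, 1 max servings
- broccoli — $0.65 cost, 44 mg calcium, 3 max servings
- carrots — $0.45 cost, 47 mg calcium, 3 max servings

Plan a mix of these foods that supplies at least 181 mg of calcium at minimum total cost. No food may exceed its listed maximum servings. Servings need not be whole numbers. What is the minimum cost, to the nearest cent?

$1.90

Cost per mg of calcium: carrots $0.0096, kidney beans $0.0138, broccoli $0.0148, bell pepper $0.1056.
Take 3 servings of carrots: +141.0 mg calcium for $1.35 (total $1.35, still need 40.0 mg).
Take 1 serving of kidney beans: +40.0 mg calcium for $0.55 (total $1.90, still need 0.0 mg).
Filling from the cheapest source first is optimal under one linear minimum: $1.90.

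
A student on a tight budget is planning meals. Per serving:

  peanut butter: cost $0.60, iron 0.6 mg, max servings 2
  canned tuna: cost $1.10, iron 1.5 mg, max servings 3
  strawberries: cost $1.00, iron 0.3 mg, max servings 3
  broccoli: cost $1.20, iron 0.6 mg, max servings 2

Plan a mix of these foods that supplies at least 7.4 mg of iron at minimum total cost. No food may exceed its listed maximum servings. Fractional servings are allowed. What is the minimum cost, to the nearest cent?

Cost per mg of iron: canned tuna $0.7333, peanut butter $1.0000, broccoli $2.0000, strawberries $3.3333.
Take 3 servings of canned tuna: +4.5 mg iron for $3.30 (total $3.30, still need 2.9 mg).
Take 2 servings of peanut butter: +1.2 mg iron for $1.20 (total $4.50, still need 1.7 mg).
Take 2 servings of broccoli: +1.2 mg iron for $2.40 (total $6.90, still need 0.5 mg).
Take 1.667 servings of strawberries: +0.5 mg iron for $1.67 (total $8.57, still need 0.0 mg).
Filling from the cheapest source first is optimal under one linear minimum: $8.57.

$8.57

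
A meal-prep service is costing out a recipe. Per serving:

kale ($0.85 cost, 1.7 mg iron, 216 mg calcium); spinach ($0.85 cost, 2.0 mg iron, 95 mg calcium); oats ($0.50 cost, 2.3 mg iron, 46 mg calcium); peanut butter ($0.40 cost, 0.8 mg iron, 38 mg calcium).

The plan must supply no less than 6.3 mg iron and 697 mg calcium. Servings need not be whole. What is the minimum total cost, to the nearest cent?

With two linear requirements the optimum uses one or two foods; enumerate the corners.
kale only: max(6.3/1.7, 697/216) = 3.706 servings → $3.15.
spinach only: max(6.3/2.0, 697/95) = 7.337 servings → $6.24.
oats only: max(6.3/2.3, 697/46) = 15.15 servings → $7.58.
peanut butter only: max(6.3/0.8, 697/38) = 18.34 servings → $7.34.
kale + spinach with both tight: 2.941 servings and 0.6503 servings → $3.05.
kale + oats with both tight: 3.137 servings and 0.4202 servings → $2.88.
kale + peanut butter with both tight: 2.941 servings and 1.626 servings → $3.15.
spinach + oats: the both-tight solution has a negative serving — not a feasible corner.
spinach + peanut butter (both tight): parallel constraints — no distinct corner.
oats + peanut butter: the both-tight solution has a negative serving — not a feasible corner.
Cheapest feasible corner: $2.88.

$2.88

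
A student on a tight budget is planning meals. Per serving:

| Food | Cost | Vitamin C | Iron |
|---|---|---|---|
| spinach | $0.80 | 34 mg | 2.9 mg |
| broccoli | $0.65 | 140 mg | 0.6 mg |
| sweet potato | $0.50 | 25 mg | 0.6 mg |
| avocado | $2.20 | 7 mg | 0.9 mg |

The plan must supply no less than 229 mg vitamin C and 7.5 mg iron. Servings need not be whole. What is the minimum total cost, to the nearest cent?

$2.58

With two linear requirements the optimum uses one or two foods; enumerate the corners.
spinach only: max(229/34, 7.5/2.9) = 6.735 servings → $5.39.
broccoli only: max(229/140, 7.5/0.6) = 12.5 servings → $8.12.
sweet potato only: max(229/25, 7.5/0.6) = 12.5 servings → $6.25.
avocado only: max(229/7, 7.5/0.9) = 32.71 servings → $71.97.
spinach + broccoli with both tight: 2.367 servings and 1.061 servings → $2.58.
spinach + sweet potato with both tight: 0.9616 servings and 7.852 servings → $4.70.
spinach + avocado: intersection lies outside the first quadrant.
broccoli + sweet potato with both targets exact would need a negative amount; discard.
broccoli + avocado with both tight: 1.261 servings and 7.493 servings → $17.30.
sweet potato + avocado with both tight: 8.393 servings and 2.738 servings → $10.22.
The minimum over all feasible corners is $2.58.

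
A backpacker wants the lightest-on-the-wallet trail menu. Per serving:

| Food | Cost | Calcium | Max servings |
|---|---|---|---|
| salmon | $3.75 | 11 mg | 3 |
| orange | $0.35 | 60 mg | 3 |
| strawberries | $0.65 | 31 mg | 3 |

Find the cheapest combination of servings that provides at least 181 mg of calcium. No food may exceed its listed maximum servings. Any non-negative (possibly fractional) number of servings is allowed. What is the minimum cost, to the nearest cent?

$1.07

Cost per mg of calcium: orange $0.0058, strawberries $0.0210, salmon $0.3409.
Take 3 servings of orange: +180.0 mg calcium for $1.05 (total $1.05, still need 1.0 mg).
Take 0.03226 servings of strawberries: +1.0 mg calcium for $0.02 (total $1.07, still need 0.0 mg).
Greedy by cheapest-per-mg is optimal for a single linear constraint, so the minimum cost is $1.07.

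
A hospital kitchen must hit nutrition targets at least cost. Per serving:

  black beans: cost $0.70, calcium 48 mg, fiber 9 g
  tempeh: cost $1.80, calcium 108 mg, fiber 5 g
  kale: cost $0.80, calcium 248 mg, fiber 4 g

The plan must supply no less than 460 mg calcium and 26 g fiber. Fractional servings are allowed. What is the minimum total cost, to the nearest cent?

$2.72

For a min-cost LP with two ≥-constraints, a basic feasible solution has at most two positive variables.
black beans only: max(460/48, 26/9) = 9.583 servings → $6.71.
tempeh only: max(460/108, 26/5) = 5.2 servings → $9.36.
kale only: max(460/248, 26/4) = 6.5 servings → $5.20.
black beans + tempeh with both tight: 0.694 servings and 3.951 servings → $7.60.
black beans + kale with both tight: 2.259 servings and 1.418 servings → $2.72.
tempeh + kale with both targets exact would need a negative amount; discard.
The minimum over all feasible corners is $2.72.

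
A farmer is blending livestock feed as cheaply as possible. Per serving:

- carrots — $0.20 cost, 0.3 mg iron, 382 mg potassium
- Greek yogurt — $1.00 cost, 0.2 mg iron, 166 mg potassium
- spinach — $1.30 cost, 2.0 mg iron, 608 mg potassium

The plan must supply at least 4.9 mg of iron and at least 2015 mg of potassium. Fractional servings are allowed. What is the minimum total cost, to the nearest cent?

carrots only: max(4.9/0.3, 2015/382) = 16.33 servings → $3.27.
Greek yogurt only: max(4.9/0.2, 2015/166) = 24.5 servings → $24.50.
spinach only: max(4.9/2.0, 2015/608) = 3.314 servings → $4.31.
carrots + Greek yogurt with both targets exact would need a negative amount; discard.
carrots + spinach with both tight: 1.807 servings and 2.179 servings → $3.19.
Greek yogurt + spinach with both tight: 4.994 servings and 1.951 servings → $7.53.
So the least-cost plan costs $3.19.

$3.19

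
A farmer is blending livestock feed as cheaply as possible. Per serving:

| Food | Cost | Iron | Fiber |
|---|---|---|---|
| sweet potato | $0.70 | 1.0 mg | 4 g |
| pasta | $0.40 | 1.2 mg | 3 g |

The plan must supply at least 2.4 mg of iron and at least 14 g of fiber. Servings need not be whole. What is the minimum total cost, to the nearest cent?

$1.87

For a min-cost LP with two ≥-constraints, a basic feasible solution has at most two positive variables.
sweet potato only: max(2.4/1.0, 14/4) = 3.5 servings → $2.45.
pasta only: max(2.4/1.2, 14/3) = 4.667 servings → $1.87.
sweet potato + pasta: intersection lies outside the first quadrant.
So the least-cost plan costs $1.87.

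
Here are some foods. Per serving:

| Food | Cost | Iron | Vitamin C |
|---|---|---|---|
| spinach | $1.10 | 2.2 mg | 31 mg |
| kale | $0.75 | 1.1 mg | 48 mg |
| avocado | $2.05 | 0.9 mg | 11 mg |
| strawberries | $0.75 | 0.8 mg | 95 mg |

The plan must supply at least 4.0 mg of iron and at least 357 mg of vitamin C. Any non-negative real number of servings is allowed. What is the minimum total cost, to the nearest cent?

An LP optimum is at a vertex; with two nutrient constraints at most two foods are used. Check each candidate.
spinach only: max(4.0/2.2, 357/31) = 11.52 servings → $12.67.
kale only: max(4.0/1.1, 357/48) = 7.438 servings → $5.58.
avocado only: max(4.0/0.9, 357/11) = 32.45 servings → $66.53.
strawberries only: max(4.0/0.8, 357/95) = 5 servings → $3.75.
spinach + kale with both targets exact would need a negative amount; discard.
spinach + avocado with both targets exact would need a negative amount; discard.
spinach + strawberries with both tight: 0.5125 servings and 3.591 servings → $3.26.
kale + avocado: intersection lies outside the first quadrant.
kale + strawberries with both tight: 1.428 servings and 3.036 servings → $3.35.
avocado + strawberries with both tight: 1.231 servings and 3.615 servings → $5.23.
The minimum over all feasible corners is $3.26.

$3.26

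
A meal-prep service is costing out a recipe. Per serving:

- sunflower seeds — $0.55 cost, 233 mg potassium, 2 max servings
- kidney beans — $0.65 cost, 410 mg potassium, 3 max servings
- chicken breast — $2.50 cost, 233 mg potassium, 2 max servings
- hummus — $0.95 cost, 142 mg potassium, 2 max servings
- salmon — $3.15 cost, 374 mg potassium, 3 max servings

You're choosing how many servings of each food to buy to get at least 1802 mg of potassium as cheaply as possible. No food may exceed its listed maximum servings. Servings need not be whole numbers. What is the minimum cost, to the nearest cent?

Cost per mg of potassium: kidney beans $0.0016, sunflower seeds $0.0024, hummus $0.0067, salmon $0.0084, chicken breast $0.0107.
Take 3 servings of kidney beans: +1230.0 mg potassium for $1.95 (total $1.95, still need 572.0 mg).
Take 2 servings of sunflower seeds: +466.0 mg potassium for $1.10 (total $3.05, still need 106.0 mg).
Take 0.7465 servings of hummus: +106.0 mg potassium for $0.71 (total $3.76, still need 0.0 mg).
Greedy by cheapest-per-mg is optimal for a single linear constraint, so the minimum cost is $3.76.

$3.76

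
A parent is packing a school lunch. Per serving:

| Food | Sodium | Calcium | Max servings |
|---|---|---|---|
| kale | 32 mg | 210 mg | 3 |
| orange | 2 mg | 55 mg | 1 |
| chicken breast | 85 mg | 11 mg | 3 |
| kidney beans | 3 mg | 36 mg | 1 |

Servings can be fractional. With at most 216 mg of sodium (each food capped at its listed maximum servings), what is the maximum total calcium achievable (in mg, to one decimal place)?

735.9 mg

Calcium per mg sodium: orange 27.5, kidney beans 12, kale 6.562, chicken breast 0.1294.
Take 1 serving of orange: uses 2 mg sodium, +55.0 mg calcium (running total 55.0 mg).
Take 1 serving of kidney beans: uses 3 mg sodium, +36.0 mg calcium (running total 91.0 mg).
Take 3 servings of kale: uses 96 mg sodium, +630.0 mg calcium (running total 721.0 mg).
Take 1.353 servings of chicken breast: uses 115 mg sodium, +14.9 mg calcium (running total 735.9 mg).
Filling greedily by calcium-per-mg sodium is optimal for one linear limit, giving 735.9 mg.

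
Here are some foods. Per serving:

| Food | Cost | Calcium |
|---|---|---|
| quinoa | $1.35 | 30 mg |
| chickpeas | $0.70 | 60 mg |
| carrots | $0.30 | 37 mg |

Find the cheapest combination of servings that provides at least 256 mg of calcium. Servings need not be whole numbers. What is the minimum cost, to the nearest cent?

Cost per mg of calcium: carrots $0.0081, chickpeas $0.0117, quinoa $0.0450.
With no serving limits, use only carrots: 256 mg / 37 mg = 6.919 servings × $0.30 = $2.08.

$2.08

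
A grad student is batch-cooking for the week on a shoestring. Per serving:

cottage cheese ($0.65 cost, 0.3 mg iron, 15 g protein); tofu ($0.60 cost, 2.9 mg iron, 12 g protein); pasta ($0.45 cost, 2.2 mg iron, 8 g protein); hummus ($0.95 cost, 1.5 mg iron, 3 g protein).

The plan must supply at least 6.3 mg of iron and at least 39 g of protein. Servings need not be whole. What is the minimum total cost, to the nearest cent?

$1.86

Compare the cost at each extreme point of the feasible region.
cottage cheese only: max(6.3/0.3, 39/15) = 21 servings → $13.65.
tofu only: max(6.3/2.9, 39/12) = 3.25 servings → $1.95.
pasta only: max(6.3/2.2, 39/8) = 4.875 servings → $2.19.
hummus only: max(6.3/1.5, 39/3) = 13 servings → $12.35.
cottage cheese + tofu with both tight: 0.9398 servings and 2.075 servings → $1.86.
cottage cheese + pasta with both tight: 1.157 servings and 2.706 servings → $1.97.
cottage cheese + hummus with both tight: 1.833 servings and 3.833 servings → $4.83.
tofu + pasta with both targets exact would need a negative amount; discard.
tofu + hummus: the both-tight solution has a negative serving — not a feasible corner.
pasta + hummus: the both-tight solution has a negative serving — not a feasible corner.
The minimum over all feasible corners is $1.86.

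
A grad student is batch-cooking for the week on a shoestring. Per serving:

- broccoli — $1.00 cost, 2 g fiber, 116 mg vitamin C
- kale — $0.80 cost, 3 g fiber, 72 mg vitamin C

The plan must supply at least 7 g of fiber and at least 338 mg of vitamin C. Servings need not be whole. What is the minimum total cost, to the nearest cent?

$3.03

With two linear requirements the optimum uses one or two foods; enumerate the corners.
broccoli only: max(7/2, 338/116) = 3.5 servings → $3.50.
kale only: max(7/3, 338/72) = 4.694 servings → $3.76.
broccoli + kale with both tight: 2.5 servings and 0.6667 servings → $3.03.
The minimum over all feasible corners is $3.03.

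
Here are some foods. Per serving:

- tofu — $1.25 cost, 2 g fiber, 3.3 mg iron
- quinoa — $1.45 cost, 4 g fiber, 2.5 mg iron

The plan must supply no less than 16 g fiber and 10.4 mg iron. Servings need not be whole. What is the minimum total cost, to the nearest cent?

$5.90

Compare the cost at each extreme point of the feasible region.
tofu only: max(16/2, 10.4/3.3) = 8 servings → $10.00.
quinoa only: max(16/4, 10.4/2.5) = 4.16 servings → $6.03.
tofu + quinoa with both tight: 0.1951 servings and 3.902 servings → $5.90.
So the least-cost plan costs $5.90.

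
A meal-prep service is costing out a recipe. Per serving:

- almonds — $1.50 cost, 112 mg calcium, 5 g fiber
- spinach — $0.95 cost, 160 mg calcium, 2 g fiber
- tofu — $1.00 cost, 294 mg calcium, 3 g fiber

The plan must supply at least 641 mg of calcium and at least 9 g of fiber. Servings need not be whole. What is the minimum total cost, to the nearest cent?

Minimising a linear cost over {calcium ≥ 641, fiber ≥ 9, servings ≥ 0} — the optimum is at a vertex, using one or two foods.
almonds only: max(641/112, 9/5) = 5.723 servings → $8.58.
spinach only: max(641/160, 9/2) = 4.5 servings → $4.28.
tofu only: max(641/294, 9/3) = 3 servings → $3.00.
almonds + spinach with both tight: 0.2743 servings and 3.814 servings → $4.03.
almonds + tofu with both tight: 0.6376 servings and 1.937 servings → $2.89.
spinach + tofu: intersection lies outside the first quadrant.
Cheapest feasible corner: $2.89.

$2.89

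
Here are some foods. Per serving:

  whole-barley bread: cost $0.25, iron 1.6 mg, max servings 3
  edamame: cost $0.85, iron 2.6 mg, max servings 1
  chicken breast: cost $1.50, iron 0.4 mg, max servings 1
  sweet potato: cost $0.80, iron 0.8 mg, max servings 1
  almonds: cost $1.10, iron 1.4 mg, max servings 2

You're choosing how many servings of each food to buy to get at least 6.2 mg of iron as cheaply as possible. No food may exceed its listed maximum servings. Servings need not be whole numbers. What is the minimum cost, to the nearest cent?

Cost per mg of iron: whole-barley bread $0.1562, edamame $0.3269, almonds $0.7857, sweet potato $1.0000, chicken breast $3.7500.
Take 3 servings of whole-barley bread: +4.8 mg iron for $0.75 (total $0.75, still need 1.4 mg).
Take 0.5385 servings of edamame: +1.4 mg iron for $0.46 (total $1.21, still need 0.0 mg).
Greedy by cheapest-per-mg is optimal for a single linear constraint, so the minimum cost is $1.21.

$1.21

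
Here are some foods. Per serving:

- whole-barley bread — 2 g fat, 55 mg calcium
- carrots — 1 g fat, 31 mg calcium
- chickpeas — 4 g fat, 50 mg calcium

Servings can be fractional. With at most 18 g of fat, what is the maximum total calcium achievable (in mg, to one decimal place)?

Calcium per g fat: carrots 31, whole-barley bread 27.5, chickpeas 12.5.
With no serving limits, spend the whole fat allowance on carrots: 18 g / 1 g × 31 mg = 558.0 mg.

558.0 mg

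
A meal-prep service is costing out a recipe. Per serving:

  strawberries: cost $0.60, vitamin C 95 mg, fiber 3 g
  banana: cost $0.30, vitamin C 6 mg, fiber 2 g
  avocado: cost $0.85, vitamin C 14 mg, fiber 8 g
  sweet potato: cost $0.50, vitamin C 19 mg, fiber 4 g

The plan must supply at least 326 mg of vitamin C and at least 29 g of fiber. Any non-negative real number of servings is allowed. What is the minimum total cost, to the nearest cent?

At the optimum either one food covers both requirements or two foods hit both targets exactly; no other combination can be cheaper.
strawberries only: max(326/95, 29/3) = 9.667 servings → $5.80.
banana only: max(326/6, 29/2) = 54.33 servings → $16.30.
avocado only: max(326/14, 29/8) = 23.29 servings → $19.79.
sweet potato only: max(326/19, 29/4) = 17.16 servings → $8.58.
strawberries + banana with both tight: 2.779 servings and 10.33 servings → $4.77.
strawberries + avocado with both tight: 3.067 servings and 2.475 servings → $3.94.
strawberries + sweet potato with both tight: 2.331 servings and 5.502 servings → $4.15.
banana + avocado with both targets exact would need a negative amount; discard.
banana + sweet potato: intersection lies outside the first quadrant.
avocado + sweet potato: the both-tight solution has a negative serving — not a feasible corner.
So the least-cost plan costs $3.94.

$3.94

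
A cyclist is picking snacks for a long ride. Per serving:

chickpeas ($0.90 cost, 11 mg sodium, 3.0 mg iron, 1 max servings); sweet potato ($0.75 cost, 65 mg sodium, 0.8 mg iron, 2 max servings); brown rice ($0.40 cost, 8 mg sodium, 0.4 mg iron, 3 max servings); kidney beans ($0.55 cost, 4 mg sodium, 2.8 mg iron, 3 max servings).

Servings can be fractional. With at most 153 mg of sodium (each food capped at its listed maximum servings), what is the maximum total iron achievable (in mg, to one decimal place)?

Iron per mg sodium: kidney beans 0.7, chickpeas 0.2727, brown rice 0.05, sweet potato 0.01231.
Take 3 servings of kidney beans: uses 12 mg sodium, +8.4 mg iron (running total 8.4 mg).
Take 1 serving of chickpeas: uses 11 mg sodium, +3.0 mg iron (running total 11.4 mg).
Take 3 servings of brown rice: uses 24 mg sodium, +1.2 mg iron (running total 12.6 mg).
Take 1.631 servings of sweet potato: uses 106 mg sodium, +1.3 mg iron (running total 13.9 mg).
Greedy by best ratio exhausts the sodium allowance optimally: 13.9 mg.

13.9 mg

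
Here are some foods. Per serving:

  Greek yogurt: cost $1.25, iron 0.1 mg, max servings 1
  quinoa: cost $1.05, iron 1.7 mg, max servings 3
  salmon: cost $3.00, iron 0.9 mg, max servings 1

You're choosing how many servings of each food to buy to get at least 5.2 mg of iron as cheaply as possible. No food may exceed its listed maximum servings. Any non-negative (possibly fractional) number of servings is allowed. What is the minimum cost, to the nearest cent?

$3.48

Cost per mg of iron: quinoa $0.6176, salmon $3.3333, Greek yogurt $12.5000.
Take 3 servings of quinoa: +5.1 mg iron for $3.15 (total $3.15, still need 0.1 mg).
Take 0.1111 servings of salmon: +0.1 mg iron for $0.33 (total $3.48, still need 0.0 mg).
Greedy by cheapest-per-mg is optimal for a single linear constraint, so the minimum cost is $3.48.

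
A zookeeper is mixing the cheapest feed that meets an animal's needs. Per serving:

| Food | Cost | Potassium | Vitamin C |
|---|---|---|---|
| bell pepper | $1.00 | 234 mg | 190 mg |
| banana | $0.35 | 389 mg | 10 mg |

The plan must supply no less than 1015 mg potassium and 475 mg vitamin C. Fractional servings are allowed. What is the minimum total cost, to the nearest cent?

This is a tiny linear program; its minimum lies at a vertex of the feasible set. List the vertices and price them.
bell pepper only: max(1015/234, 475/190) = 4.338 servings → $4.34.
banana only: max(1015/389, 475/10) = 47.5 servings → $16.62.
bell pepper + banana with both tight: 2.44 servings and 1.142 servings → $2.84.
The minimum over all feasible corners is $2.84.

$2.84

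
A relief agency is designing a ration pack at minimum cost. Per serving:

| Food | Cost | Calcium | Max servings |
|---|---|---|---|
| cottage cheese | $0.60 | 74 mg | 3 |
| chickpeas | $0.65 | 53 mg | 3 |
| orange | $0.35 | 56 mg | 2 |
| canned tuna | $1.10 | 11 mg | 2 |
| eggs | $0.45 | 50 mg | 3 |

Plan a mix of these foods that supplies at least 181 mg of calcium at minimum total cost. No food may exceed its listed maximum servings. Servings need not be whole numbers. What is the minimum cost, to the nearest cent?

Cost per mg of calcium: orange $0.0063, cottage cheese $0.0081, eggs $0.0090, chickpeas $0.0123, canned tuna $0.1000.
Take 2 servings of orange: +112.0 mg calcium for $0.70 (total $0.70, still need 69.0 mg).
Take 0.9324 servings of cottage cheese: +69.0 mg calcium for $0.56 (total $1.26, still need 0.0 mg).
Greedy by cheapest-per-mg is optimal for a single linear constraint, so the minimum cost is $1.26.

$1.26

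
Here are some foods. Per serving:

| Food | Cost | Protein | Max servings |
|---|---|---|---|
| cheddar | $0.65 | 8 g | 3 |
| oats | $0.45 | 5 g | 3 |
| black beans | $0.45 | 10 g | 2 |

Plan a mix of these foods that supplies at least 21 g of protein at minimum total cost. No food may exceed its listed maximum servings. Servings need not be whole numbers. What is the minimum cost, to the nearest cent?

Cost per g of protein: black beans $0.0450, cheddar $0.0813, oats $0.0900.
Take 2 servings of black beans: +20.0 g protein for $0.90 (total $0.90, still need 1.0 g).
Take 0.125 servings of cheddar: +1.0 g protein for $0.08 (total $0.98, still need 0.0 g).
Filling from the cheapest source first is optimal under one linear minimum: $0.98.

$0.98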